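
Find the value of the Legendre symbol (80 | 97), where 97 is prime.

-1

Euler's criterion: (80/97) ≡ 80^48 (mod 97).
80^2 ≡ 95 (mod 97)
80^4 ≡ 4 (mod 97)
80^8 ≡ 16 (mod 97)
80^16 ≡ 62 (mod 97)
80^32 ≡ 61 (mod 97)
80^48 = 80^(32+16) ≡ 96 (mod 97).
Result is 96 ≡ −1, so (80/97) = −1.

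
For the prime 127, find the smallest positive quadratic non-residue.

3

(2/127) = +1, so 2 is a residue.
(3/127) = −1, so 3 is the smallest positive non-residue mod 127.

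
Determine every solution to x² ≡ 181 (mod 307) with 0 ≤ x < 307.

Since 307 ≡ 3 (mod 4), a square root of 181 is 181^((307+1)/4) = 181^77 mod 307.
Repeated squaring: 181^2≡219, 181^4≡69, 181^8≡156, 181^16≡83, 181^32≡135, 181^64≡112 (mod 307).
181^77 = 181^(64+8+4+1) ≡ 190 (mod 307).
Check: 190² = 36100 ≡ 181 (mod 307). The two roots are 117 and 190.

117, 190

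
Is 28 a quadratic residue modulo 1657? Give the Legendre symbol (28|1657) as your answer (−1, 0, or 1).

-1

Pull out 2^2: since 1657 ≡ 1 (mod 8), (2/1657) = +1, so (2/1657)^2 = +1.
Reciprocity: 7 ≡ 3 and 1657 ≡ 1 (mod 4), so (7/1657) = +(1657/7).
Reduce top mod 7: now compute (5/7).
Reciprocity: 5 ≡ 1 and 7 ≡ 3 (mod 4), so (5/7) = +(7/5).
Reduce top mod 5: now compute (2/5).
Pull out 2: since 5 ≡ 5 (mod 8), (2/5) = -1.
Reached (1/5) = 1. Collecting the sign flips along the way, the symbol is -1.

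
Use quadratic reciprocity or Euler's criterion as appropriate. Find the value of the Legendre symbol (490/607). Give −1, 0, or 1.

Pull out 2: since 607 ≡ 7 (mod 8), (2/607) = +1.
Reciprocity: 245 ≡ 1 and 607 ≡ 3 (mod 4), so (245/607) = +(607/245).
Reduce top mod 245: now compute (117/245).
Reciprocity: 117 ≡ 1 and 245 ≡ 1 (mod 4), so (117/245) = +(245/117).
Reduce top mod 117: now compute (11/117).
Reciprocity: 11 ≡ 3 and 117 ≡ 1 (mod 4), so (11/117) = +(117/11).
Reduce top mod 11: now compute (7/11).
Reciprocity: 7 ≡ 3 and 11 ≡ 3 (mod 4), so (7/11) = −(11/7).
Reduce top mod 7: now compute (4/7).
Pull out 2^2: since 7 ≡ 7 (mod 8), (2/7) = +1, so (2/7)^2 = +1.
Reached (1/7) = 1. Collecting the sign flips along the way, the symbol is -1.

-1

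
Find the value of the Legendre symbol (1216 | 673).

First reduce: 1216 ≡ 543 (mod 673).
Reciprocity: 543 ≡ 3 and 673 ≡ 1 (mod 4), so (543/673) = +(673/543).
Reduce top mod 543: now compute (130/543).
Pull out 2: since 543 ≡ 7 (mod 8), (2/543) = +1.
Reciprocity: 65 ≡ 1 and 543 ≡ 3 (mod 4), so (65/543) = +(543/65).
Reduce top mod 65: now compute (23/65).
Reciprocity: 23 ≡ 3 and 65 ≡ 1 (mod 4), so (23/65) = +(65/23).
Reduce top mod 23: now compute (19/23).
Reciprocity: 19 ≡ 3 and 23 ≡ 3 (mod 4), so (19/23) = −(23/19).
Reduce top mod 19: now compute (4/19).
Pull out 2^2: since 19 ≡ 3 (mod 8), (2/19) = -1, so (2/19)^2 = +1.
Reached (1/19) = 1. Collecting the sign flips along the way, the symbol is -1.

-1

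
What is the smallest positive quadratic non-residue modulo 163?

(2/163) = −1, so 2 is the smallest positive non-residue mod 163.

2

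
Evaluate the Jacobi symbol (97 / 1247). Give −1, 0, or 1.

Reciprocity: 97 ≡ 1 and 1247 ≡ 3 (mod 4), so (97/1247) = +(1247/97).
Reduce top mod 97: now compute (83/97).
Reciprocity: 83 ≡ 3 and 97 ≡ 1 (mod 4), so (83/97) = +(97/83).
Reduce top mod 83: now compute (14/83).
Pull out 2: since 83 ≡ 3 (mod 8), (2/83) = -1.
Reciprocity: 7 ≡ 3 and 83 ≡ 3 (mod 4), so (7/83) = −(83/7).
Reduce top mod 7: now compute (6/7).
Pull out 2: since 7 ≡ 7 (mod 8), (2/7) = +1.
Reciprocity: 3 ≡ 3 and 7 ≡ 3 (mod 4), so (3/7) = −(7/3).
Reduce top mod 3: now compute (1/3).
Reached (1/3) = 1. Collecting the sign flips along the way, the symbol is -1.

-1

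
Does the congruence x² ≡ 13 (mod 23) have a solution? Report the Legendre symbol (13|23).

1

Euler's criterion: (13/23) ≡ 13^11 (mod 23).
13^2 ≡ 8 (mod 23)
13^4 ≡ 18 (mod 23)
13^8 ≡ 2 (mod 23)
13^11 = 13^(8+2+1) ≡ 1 (mod 23).
Result is 1, so (13/23) = 1.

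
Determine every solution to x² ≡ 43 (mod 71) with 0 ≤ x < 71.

16, 55

Since 71 ≡ 3 (mod 4), a square root of 43 is 43^((71+1)/4) = 43^18 mod 71.
Repeated squaring: 43^2≡3, 43^4≡9, 43^8≡10, 43^16≡29 (mod 71).
43^18 = 43^(16+2) ≡ 16 (mod 71).
Check: 16² = 256 ≡ 43 (mod 71). The two roots are 16 and 55.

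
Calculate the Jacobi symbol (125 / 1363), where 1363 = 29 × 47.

-1

Reciprocity: 125 ≡ 1 and 1363 ≡ 3 (mod 4), so (125/1363) = +(1363/125).
Reduce top mod 125: now compute (113/125).
Reciprocity: 113 ≡ 1 and 125 ≡ 1 (mod 4), so (113/125) = +(125/113).
Reduce top mod 113: now compute (12/113).
Pull out 2^2: since 113 ≡ 1 (mod 8), (2/113) = +1, so (2/113)^2 = +1.
Reciprocity: 3 ≡ 3 and 113 ≡ 1 (mod 4), so (3/113) = +(113/3).
Reduce top mod 3: now compute (2/3).
Pull out 2: since 3 ≡ 3 (mod 8), (2/3) = -1.
Reached (1/3) = 1. Collecting the sign flips along the way, the symbol is -1.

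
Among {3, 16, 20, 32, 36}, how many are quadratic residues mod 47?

4

(3/47) = +1 → QR.
(16/47) = +1 → QR.
(20/47) = -1 → non-residue.
(32/47) = +1 → QR.
(36/47) = +1 → QR.
Total quadratic residues among the 5: 4.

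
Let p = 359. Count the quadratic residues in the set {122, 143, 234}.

(122/359) = -1 → non-residue.
(143/359) = -1 → non-residue.
(234/359) = -1 → non-residue.
Total quadratic residues among the 3: 0.

0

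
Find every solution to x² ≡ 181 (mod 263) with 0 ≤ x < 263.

60, 203

Since 263 ≡ 3 (mod 4), a square root of 181 is 181^((263+1)/4) = 181^66 mod 263.
Repeated squaring: 181^2≡149, 181^4≡109, 181^8≡46, 181^16≡12, 181^32≡144, 181^64≡222 (mod 263).
181^66 = 181^(64+2) ≡ 203 (mod 263).
Check: 203² = 41209 ≡ 181 (mod 263). The two roots are 60 and 203.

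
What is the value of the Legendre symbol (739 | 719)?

First reduce: 739 ≡ 20 (mod 719).
Pull out 2^2: since 719 ≡ 7 (mod 8), (2/719) = +1, so (2/719)^2 = +1.
Reciprocity: 5 ≡ 1 and 719 ≡ 3 (mod 4), so (5/719) = +(719/5).
Reduce top mod 5: now compute (4/5).
Pull out 2^2: since 5 ≡ 5 (mod 8), (2/5) = -1, so (2/5)^2 = +1.
Reached (1/5) = 1. Collecting the sign flips along the way, the symbol is +1.

1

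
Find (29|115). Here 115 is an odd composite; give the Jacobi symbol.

1

Reciprocity: 29 ≡ 1 and 115 ≡ 3 (mod 4), so (29/115) = +(115/29).
Reduce top mod 29: now compute (28/29).
Pull out 2^2: since 29 ≡ 5 (mod 8), (2/29) = -1, so (2/29)^2 = +1.
Reciprocity: 7 ≡ 3 and 29 ≡ 1 (mod 4), so (7/29) = +(29/7).
Reduce top mod 7: now compute (1/7).
Reached (1/7) = 1. Collecting the sign flips along the way, the symbol is +1.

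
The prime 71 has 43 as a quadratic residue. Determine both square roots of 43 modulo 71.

Since 71 ≡ 3 (mod 4), a square root of 43 is 43^((71+1)/4) = 43^18 mod 71.
Repeated squaring: 43^2≡3, 43^4≡9, 43^8≡10, 43^16≡29 (mod 71).
43^18 = 43^(16+2) ≡ 16 (mod 71).
Check: 16² = 256 ≡ 43 (mod 71). The two roots are 16 and 55.

16, 55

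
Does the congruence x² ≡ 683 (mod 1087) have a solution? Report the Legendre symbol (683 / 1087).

-1

Reciprocity: 683 ≡ 3 and 1087 ≡ 3 (mod 4), so (683/1087) = −(1087/683).
Reduce top mod 683: now compute (404/683).
Pull out 2^2: since 683 ≡ 3 (mod 8), (2/683) = -1, so (2/683)^2 = +1.
Reciprocity: 101 ≡ 1 and 683 ≡ 3 (mod 4), so (101/683) = +(683/101).
Reduce top mod 101: now compute (77/101).
Reciprocity: 77 ≡ 1 and 101 ≡ 1 (mod 4), so (77/101) = +(101/77).
Reduce top mod 77: now compute (24/77).
Pull out 2^3: since 77 ≡ 5 (mod 8), (2/77) = -1, so (2/77)^3 = -1.
Reciprocity: 3 ≡ 3 and 77 ≡ 1 (mod 4), so (3/77) = +(77/3).
Reduce top mod 3: now compute (2/3).
Pull out 2: since 3 ≡ 3 (mod 8), (2/3) = -1.
Reached (1/3) = 1. Collecting the sign flips along the way, the symbol is -1.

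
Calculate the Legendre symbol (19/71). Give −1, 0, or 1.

Euler's criterion: (19/71) ≡ 19^35 (mod 71).
19^2 ≡ 6 (mod 71)
19^4 ≡ 36 (mod 71)
19^8 ≡ 18 (mod 71)
19^16 ≡ 40 (mod 71)
19^32 ≡ 38 (mod 71)
19^35 = 19^(32+2+1) ≡ 1 (mod 71).
Result is 1, so (19/71) = 1.

1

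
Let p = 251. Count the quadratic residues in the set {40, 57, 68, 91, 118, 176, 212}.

3

(40/251) = -1 → non-residue.
(57/251) = -1 → non-residue.
(68/251) = +1 → QR.
(91/251) = +1 → QR.
(118/251) = +1 → QR.
(176/251) = -1 → non-residue.
(212/251) = -1 → non-residue.
Total quadratic residues among the 7: 3.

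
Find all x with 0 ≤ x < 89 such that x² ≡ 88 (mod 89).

34, 55

89 ≡ 1 (mod 4), so we find a root by search.
Trying successive values, 34² = 1156 ≡ 88 (mod 89). The other root is 89 − 34 = 55.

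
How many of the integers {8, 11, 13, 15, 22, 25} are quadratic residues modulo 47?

(8/47) = +1 → QR.
(11/47) = -1 → non-residue.
(13/47) = -1 → non-residue.
(15/47) = -1 → non-residue.
(22/47) = -1 → non-residue.
(25/47) = +1 → QR.
Total quadratic residues among the 6: 2.

2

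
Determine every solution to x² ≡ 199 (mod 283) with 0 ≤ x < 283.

Since 283 ≡ 3 (mod 4), a square root of 199 is 199^((283+1)/4) = 199^71 mod 283.
Repeated squaring: 199^2≡264, 199^4≡78, 199^8≡141, 199^16≡71, 199^32≡230, 199^64≡262 (mod 283).
199^71 = 199^(64+4+2+1) ≡ 106 (mod 283).
Check: 106² = 11236 ≡ 199 (mod 283). The two roots are 106 and 177.

106, 177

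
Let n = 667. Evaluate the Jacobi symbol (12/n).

-1

Pull out 2^2: since 667 ≡ 3 (mod 8), (2/667) = -1, so (2/667)^2 = +1.
Reciprocity: 3 ≡ 3 and 667 ≡ 3 (mod 4), so (3/667) = −(667/3).
Reduce top mod 3: now compute (1/3).
Reached (1/3) = 1. Collecting the sign flips along the way, the symbol is -1.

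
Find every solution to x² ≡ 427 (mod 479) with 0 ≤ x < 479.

179, 300

Since 479 ≡ 3 (mod 4), a square root of 427 is 427^((479+1)/4) = 427^120 mod 479.
Repeated squaring: 427^2≡309, 427^4≡160, 427^8≡213, 427^16≡343, 427^32≡294, 427^64≡216 (mod 479).
427^120 = 427^(64+32+16+8) ≡ 300 (mod 479).
Check: 300² = 90000 ≡ 427 (mod 479). The two roots are 179 and 300.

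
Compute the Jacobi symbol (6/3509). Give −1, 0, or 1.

Pull out 2: since 3509 ≡ 5 (mod 8), (2/3509) = -1.
Reciprocity: 3 ≡ 3 and 3509 ≡ 1 (mod 4), so (3/3509) = +(3509/3).
Reduce top mod 3: now compute (2/3).
Pull out 2: since 3 ≡ 3 (mod 8), (2/3) = -1.
Reached (1/3) = 1. Collecting the sign flips along the way, the symbol is +1.

1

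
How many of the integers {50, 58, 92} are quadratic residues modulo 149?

(50/149) = -1 → non-residue.
(58/149) = -1 → non-residue.
(92/149) = -1 → non-residue.
Total quadratic residues among the 3: 0.

0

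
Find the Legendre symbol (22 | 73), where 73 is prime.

Pull out 2: since 73 ≡ 1 (mod 8), (2/73) = +1.
Reciprocity: 11 ≡ 3 and 73 ≡ 1 (mod 4), so (11/73) = +(73/11).
Reduce top mod 11: now compute (7/11).
Reciprocity: 7 ≡ 3 and 11 ≡ 3 (mod 4), so (7/11) = −(11/7).
Reduce top mod 7: now compute (4/7).
Pull out 2^2: since 7 ≡ 7 (mod 8), (2/7) = +1, so (2/7)^2 = +1.
Reached (1/7) = 1. Collecting the sign flips along the way, the symbol is -1.

-1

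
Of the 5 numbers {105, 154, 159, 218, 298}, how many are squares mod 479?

3

(105/479) = +1 → QR.
(154/479) = +1 → QR.
(159/479) = -1 → non-residue.
(218/479) = +1 → QR.
(298/479) = -1 → non-residue.
Total quadratic residues among the 5: 3.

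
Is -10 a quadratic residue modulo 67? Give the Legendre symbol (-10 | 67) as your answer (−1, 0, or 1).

Euler's criterion: (-10/67) ≡ 57^33 (mod 67).
57^2 ≡ 33 (mod 67)
57^4 ≡ 17 (mod 67)
57^8 ≡ 21 (mod 67)
57^16 ≡ 39 (mod 67)
57^32 ≡ 47 (mod 67)
57^33 = 57^(32+1) ≡ 66 (mod 67).
Result is 66 ≡ −1, so (-10/67) = −1.

-1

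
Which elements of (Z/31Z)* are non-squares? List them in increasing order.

Square k = 1,…,15 (k and 31−k give the same square):
1²=1, 2²=4, 3²=9, 4²=16, 5²=25, 6²≡5, 7²≡18, 8²≡2, 9²≡19, 10²≡7, 11²≡28, 12²≡20, 13²≡14, 14²≡10, 15²≡8 (mod 31).
The residues are {1, 2, 4, 5, 7, 8, 9, 10, 14, 16, 18, 19, 20, 25, 28}; the non-residues are the remaining 15 nonzero classes.

3,6,11,12,13,15,17,21,22,23,24,26,27,29,30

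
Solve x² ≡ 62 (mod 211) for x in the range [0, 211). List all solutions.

22, 189

Since 211 ≡ 3 (mod 4), a square root of 62 is 62^((211+1)/4) = 62^53 mod 211.
Repeated squaring: 62^2≡46, 62^4≡6, 62^8≡36, 62^16≡30, 62^32≡56 (mod 211).
62^53 = 62^(32+16+4+1) ≡ 189 (mod 211).
Check: 189² = 35721 ≡ 62 (mod 211). The two roots are 22 and 189.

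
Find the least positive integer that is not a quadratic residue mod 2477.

(2/2477) = −1, so 2 is the smallest positive non-residue mod 2477.

2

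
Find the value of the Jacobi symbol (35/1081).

Reciprocity: 35 ≡ 3 and 1081 ≡ 1 (mod 4), so (35/1081) = +(1081/35).
Reduce top mod 35: now compute (31/35).
Reciprocity: 31 ≡ 3 and 35 ≡ 3 (mod 4), so (31/35) = −(35/31).
Reduce top mod 31: now compute (4/31).
Pull out 2^2: since 31 ≡ 7 (mod 8), (2/31) = +1, so (2/31)^2 = +1.
Reached (1/31) = 1. Collecting the sign flips along the way, the symbol is -1.

-1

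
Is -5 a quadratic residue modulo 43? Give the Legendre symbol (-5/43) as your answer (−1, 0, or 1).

First reduce: -5 ≡ 38 (mod 43).
Pull out 2: since 43 ≡ 3 (mod 8), (2/43) = -1.
Reciprocity: 19 ≡ 3 and 43 ≡ 3 (mod 4), so (19/43) = −(43/19).
Reduce top mod 19: now compute (5/19).
Reciprocity: 5 ≡ 1 and 19 ≡ 3 (mod 4), so (5/19) = +(19/5).
Reduce top mod 5: now compute (4/5).
Pull out 2^2: since 5 ≡ 5 (mod 8), (2/5) = -1, so (2/5)^2 = +1.
Reached (1/5) = 1. Collecting the sign flips along the way, the symbol is +1.

1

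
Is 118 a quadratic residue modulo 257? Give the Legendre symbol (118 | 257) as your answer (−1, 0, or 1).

1

Euler's criterion: (118/257) ≡ 118^128 (mod 257).
118^2 ≡ 46 (mod 257)
118^4 ≡ 60 (mod 257)
118^8 ≡ 2 (mod 257)
118^16 ≡ 4 (mod 257)
118^32 ≡ 16 (mod 257)
118^64 ≡ 256 (mod 257)
118^128 ≡ 1 (mod 257)
118^128 = 118^(128) ≡ 1 (mod 257).
Result is 1, so (118/257) = 1.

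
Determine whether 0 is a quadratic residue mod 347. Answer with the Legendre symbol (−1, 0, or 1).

0

Top reduces to 0: gcd > 1, so the symbol is 0.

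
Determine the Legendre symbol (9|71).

1

Reciprocity: 9 ≡ 1 and 71 ≡ 3 (mod 4), so (9/71) = +(71/9).
Reduce top mod 9: now compute (8/9).
Pull out 2^3: since 9 ≡ 1 (mod 8), (2/9) = +1, so (2/9)^3 = +1.
Reached (1/9) = 1. Collecting the sign flips along the way, the symbol is +1.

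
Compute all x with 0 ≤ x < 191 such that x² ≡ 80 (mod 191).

56, 135

Since 191 ≡ 3 (mod 4), a square root of 80 is 80^((191+1)/4) = 80^48 mod 191.
Repeated squaring: 80^2≡97, 80^4≡50, 80^8≡17, 80^16≡98, 80^32≡54 (mod 191).
80^48 = 80^(32+16) ≡ 135 (mod 191).
Check: 135² = 18225 ≡ 80 (mod 191). The two roots are 56 and 135.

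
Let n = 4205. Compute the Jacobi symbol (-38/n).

First reduce: -38 ≡ 4167 (mod 4205).
Reciprocity: 4167 ≡ 3 and 4205 ≡ 1 (mod 4), so (4167/4205) = +(4205/4167).
Reduce top mod 4167: now compute (38/4167).
Pull out 2: since 4167 ≡ 7 (mod 8), (2/4167) = +1.
Reciprocity: 19 ≡ 3 and 4167 ≡ 3 (mod 4), so (19/4167) = −(4167/19).
Reduce top mod 19: now compute (6/19).
Pull out 2: since 19 ≡ 3 (mod 8), (2/19) = -1.
Reciprocity: 3 ≡ 3 and 19 ≡ 3 (mod 4), so (3/19) = −(19/3).
Reduce top mod 3: now compute (1/3).
Reached (1/3) = 1. Collecting the sign flips along the way, the symbol is -1.

-1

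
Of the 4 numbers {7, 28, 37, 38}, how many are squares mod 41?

1

(7/41) = -1 → non-residue.
(28/41) = -1 → non-residue.
(37/41) = +1 → QR.
(38/41) = -1 → non-residue.
Total quadratic residues among the 4: 1.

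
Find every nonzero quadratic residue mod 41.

Square k = 1,…,20 (k and 41−k give the same square):
1²=1, 2²=4, 3²=9, 4²=16, 5²=25, 6²=36, 7²≡8, 8²≡23, 9²≡40, 10²≡18, 11²≡39, 12²≡21, 13²≡5, 14²≡32, 15²≡20, 16²≡10, 17²≡2, 18²≡37, 19²≡33, 20²≡31 (mod 41).
So the quadratic residues mod 41 are {1, 2, 4, 5, 8, 9, 10, 16, 18, 20, 21, 23, 25, 31, 32, 33, 36, 37, 39, 40}.

1, 2, 4, 5, 8, 9, 10, 16, 18, 20, 21, 23, 25, 31, 32, 33, 36, 37, 39, 40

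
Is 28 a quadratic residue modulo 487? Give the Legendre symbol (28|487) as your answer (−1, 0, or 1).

Euler's criterion: (28/487) ≡ 28^243 (mod 487).
28^2 ≡ 297 (mod 487)
28^4 ≡ 62 (mod 487)
28^8 ≡ 435 (mod 487)
28^16 ≡ 269 (mod 487)
28^32 ≡ 285 (mod 487)
28^64 ≡ 383 (mod 487)
28^128 ≡ 102 (mod 487)
28^243 = 28^(128+64+32+16+2+1) ≡ 486 (mod 487).
Result is 486 ≡ −1, so (28/487) = −1.

-1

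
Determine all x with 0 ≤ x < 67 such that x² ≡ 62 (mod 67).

14, 53

Since 67 ≡ 3 (mod 4), a square root of 62 is 62^((67+1)/4) = 62^17 mod 67.
Repeated squaring: 62^2≡25, 62^4≡22, 62^8≡15, 62^16≡24 (mod 67).
62^17 = 62^(16+1) ≡ 14 (mod 67).
Check: 14² = 196 ≡ 62 (mod 67). The two roots are 14 and 53.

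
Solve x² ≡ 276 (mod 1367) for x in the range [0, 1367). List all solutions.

Since 1367 ≡ 3 (mod 4), a square root of 276 is 276^((1367+1)/4) = 276^342 mod 1367.
Repeated squaring: 276^2≡991, 276^4≡575, 276^8≡1178, 276^16≡179, 276^32≡600, 276^64≡479, 276^128≡1152, 276^256≡1114 (mod 1367).
276^342 = 276^(256+64+16+4+2) ≡ 757 (mod 1367).
Check: 757² = 573049 ≡ 276 (mod 1367). The two roots are 610 and 757.

610, 757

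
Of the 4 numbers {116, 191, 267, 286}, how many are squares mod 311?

1

(116/311) = -1 → non-residue.
(191/311) = -1 → non-residue.
(267/311) = +1 → QR.
(286/311) = -1 → non-residue.
Total quadratic residues among the 4: 1.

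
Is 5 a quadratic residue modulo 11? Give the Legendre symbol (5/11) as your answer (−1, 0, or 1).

Reciprocity: 5 ≡ 1 and 11 ≡ 3 (mod 4), so (5/11) = +(11/5).
Reduce top mod 5: now compute (1/5).
Reached (1/5) = 1. Collecting the sign flips along the way, the symbol is +1.

1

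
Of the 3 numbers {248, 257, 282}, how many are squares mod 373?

2

(248/373) = -1 → non-residue.
(257/373) = +1 → QR.
(282/373) = +1 → QR.
Total quadratic residues among the 3: 2.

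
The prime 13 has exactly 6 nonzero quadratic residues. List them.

Square k = 1,…,6 (k and 13−k give the same square):
1²=1, 2²=4, 3²=9, 4²≡3, 5²≡12, 6²≡10 (mod 13).
So the quadratic residues mod 13 are {1, 3, 4, 9, 10, 12}.

1 3 4 9 10 12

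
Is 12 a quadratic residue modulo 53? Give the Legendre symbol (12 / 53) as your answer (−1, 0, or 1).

Euler's criterion: (12/53) ≡ 12^26 (mod 53).
12^2 ≡ 38 (mod 53)
12^4 ≡ 13 (mod 53)
12^8 ≡ 10 (mod 53)
12^16 ≡ 47 (mod 53)
12^26 = 12^(16+8+2) ≡ 52 (mod 53).
Result is 52 ≡ −1, so (12/53) = −1.

-1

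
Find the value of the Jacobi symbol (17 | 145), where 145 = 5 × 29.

Reciprocity: 17 ≡ 1 and 145 ≡ 1 (mod 4), so (17/145) = +(145/17).
Reduce top mod 17: now compute (9/17).
Reciprocity: 9 ≡ 1 and 17 ≡ 1 (mod 4), so (9/17) = +(17/9).
Reduce top mod 9: now compute (8/9).
Pull out 2^3: since 9 ≡ 1 (mod 8), (2/9) = +1, so (2/9)^3 = +1.
Reached (1/9) = 1. Collecting the sign flips along the way, the symbol is +1.

1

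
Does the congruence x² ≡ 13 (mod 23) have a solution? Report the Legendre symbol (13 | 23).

Euler's criterion: (13/23) ≡ 13^11 (mod 23).
13^2 ≡ 8 (mod 23)
13^4 ≡ 18 (mod 23)
13^8 ≡ 2 (mod 23)
13^11 = 13^(8+2+1) ≡ 1 (mod 23).
Result is 1, so (13/23) = 1.

1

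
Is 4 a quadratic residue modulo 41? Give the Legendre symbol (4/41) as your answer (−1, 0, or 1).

Pull out 2^2: since 41 ≡ 1 (mod 8), (2/41) = +1, so (2/41)^2 = +1.
Reached (1/41) = 1. Collecting the sign flips along the way, the symbol is +1.

1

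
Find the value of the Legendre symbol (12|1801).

1

Pull out 2^2: since 1801 ≡ 1 (mod 8), (2/1801) = +1, so (2/1801)^2 = +1.
Reciprocity: 3 ≡ 3 and 1801 ≡ 1 (mod 4), so (3/1801) = +(1801/3).
Reduce top mod 3: now compute (1/3).
Reached (1/3) = 1. Collecting the sign flips along the way, the symbol is +1.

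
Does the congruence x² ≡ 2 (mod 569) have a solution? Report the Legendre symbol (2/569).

Pull out 2: since 569 ≡ 1 (mod 8), (2/569) = +1.
Reached (1/569) = 1. Collecting the sign flips along the way, the symbol is +1.

1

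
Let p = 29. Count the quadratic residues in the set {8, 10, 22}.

1

(8/29) = -1 → non-residue.
(10/29) = -1 → non-residue.
(22/29) = +1 → QR.
Total quadratic residues among the 3: 1.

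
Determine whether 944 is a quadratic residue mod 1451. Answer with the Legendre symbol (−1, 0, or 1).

-1

Pull out 2^4: since 1451 ≡ 3 (mod 8), (2/1451) = -1, so (2/1451)^4 = +1.
Reciprocity: 59 ≡ 3 and 1451 ≡ 3 (mod 4), so (59/1451) = −(1451/59).
Reduce top mod 59: now compute (35/59).
Reciprocity: 35 ≡ 3 and 59 ≡ 3 (mod 4), so (35/59) = −(59/35).
Reduce top mod 35: now compute (24/35).
Pull out 2^3: since 35 ≡ 3 (mod 8), (2/35) = -1, so (2/35)^3 = -1.
Reciprocity: 3 ≡ 3 and 35 ≡ 3 (mod 4), so (3/35) = −(35/3).
Reduce top mod 3: now compute (2/3).
Pull out 2: since 3 ≡ 3 (mod 8), (2/3) = -1.
Reached (1/3) = 1. Collecting the sign flips along the way, the symbol is -1.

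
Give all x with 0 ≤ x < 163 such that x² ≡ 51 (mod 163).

41, 122

Since 163 ≡ 3 (mod 4), a square root of 51 is 51^((163+1)/4) = 51^41 mod 163.
Repeated squaring: 51^2≡156, 51^4≡49, 51^8≡119, 51^16≡143, 51^32≡74 (mod 163).
51^41 = 51^(32+8+1) ≡ 41 (mod 163).
Check: 41² = 1681 ≡ 51 (mod 163). The two roots are 41 and 122.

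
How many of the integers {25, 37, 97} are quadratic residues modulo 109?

(25/109) = +1 → QR.
(37/109) = -1 → non-residue.
(97/109) = +1 → QR.
Total quadratic residues among the 3: 2.

2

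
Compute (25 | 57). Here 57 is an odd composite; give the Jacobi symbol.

1

Reciprocity: 25 ≡ 1 and 57 ≡ 1 (mod 4), so (25/57) = +(57/25).
Reduce top mod 25: now compute (7/25).
Reciprocity: 7 ≡ 3 and 25 ≡ 1 (mod 4), so (7/25) = +(25/7).
Reduce top mod 7: now compute (4/7).
Pull out 2^2: since 7 ≡ 7 (mod 8), (2/7) = +1, so (2/7)^2 = +1.
Reached (1/7) = 1. Collecting the sign flips along the way, the symbol is +1.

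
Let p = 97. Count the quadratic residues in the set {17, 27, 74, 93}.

(17/97) = -1 → non-residue.
(27/97) = +1 → QR.
(74/97) = -1 → non-residue.
(93/97) = +1 → QR.
Total quadratic residues among the 4: 2.

2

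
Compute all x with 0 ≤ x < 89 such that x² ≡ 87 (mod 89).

89 ≡ 1 (mod 4), so we find a root by search.
Trying successive values, 40² = 1600 ≡ 87 (mod 89). The other root is 89 − 40 = 49.

40, 49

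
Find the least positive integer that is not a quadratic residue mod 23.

5

(2/23) = +1, so 2 is a residue.
(3/23) = +1, so 3 is a residue.
(4/23) = +1, so 4 is a residue.
(5/23) = −1, so 5 is the smallest positive non-residue mod 23.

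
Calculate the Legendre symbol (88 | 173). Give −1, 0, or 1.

1

Euler's criterion: (88/173) ≡ 88^86 (mod 173).
88^2 ≡ 132 (mod 173)
88^4 ≡ 124 (mod 173)
88^8 ≡ 152 (mod 173)
88^16 ≡ 95 (mod 173)
88^32 ≡ 29 (mod 173)
88^64 ≡ 149 (mod 173)
88^86 = 88^(64+16+4+2) ≡ 1 (mod 173).
Result is 1, so (88/173) = 1.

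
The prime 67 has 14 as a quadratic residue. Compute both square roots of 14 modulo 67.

Since 67 ≡ 3 (mod 4), a square root of 14 is 14^((67+1)/4) = 14^17 mod 67.
Repeated squaring: 14^2≡62, 14^4≡25, 14^8≡22, 14^16≡15 (mod 67).
14^17 = 14^(16+1) ≡ 9 (mod 67).
Check: 9² = 81 ≡ 14 (mod 67). The two roots are 9 and 58.

9, 58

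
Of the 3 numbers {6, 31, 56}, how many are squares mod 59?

0

(6/59) = -1 → non-residue.
(31/59) = -1 → non-residue.
(56/59) = -1 → non-residue.
Total quadratic residues among the 3: 0.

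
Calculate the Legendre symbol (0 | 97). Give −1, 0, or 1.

Top reduces to 0: gcd > 1, so the symbol is 0.

0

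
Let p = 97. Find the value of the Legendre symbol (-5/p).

-1

First reduce: -5 ≡ 92 (mod 97).
Pull out 2^2: since 97 ≡ 1 (mod 8), (2/97) = +1, so (2/97)^2 = +1.
Reciprocity: 23 ≡ 3 and 97 ≡ 1 (mod 4), so (23/97) = +(97/23).
Reduce top mod 23: now compute (5/23).
Reciprocity: 5 ≡ 1 and 23 ≡ 3 (mod 4), so (5/23) = +(23/5).
Reduce top mod 5: now compute (3/5).
Reciprocity: 3 ≡ 3 and 5 ≡ 1 (mod 4), so (3/5) = +(5/3).
Reduce top mod 3: now compute (2/3).
Pull out 2: since 3 ≡ 3 (mod 8), (2/3) = -1.
Reached (1/3) = 1. Collecting the sign flips along the way, the symbol is -1.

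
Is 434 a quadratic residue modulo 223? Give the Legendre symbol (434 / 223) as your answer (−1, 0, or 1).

Euler's criterion: (434/223) ≡ 211^111 (mod 223).
211^2 ≡ 144 (mod 223)
211^4 ≡ 220 (mod 223)
211^8 ≡ 9 (mod 223)
211^16 ≡ 81 (mod 223)
211^32 ≡ 94 (mod 223)
211^64 ≡ 139 (mod 223)
211^111 = 211^(64+32+8+4+2+1) ≡ 1 (mod 223).
Result is 1, so (434/223) = 1.

1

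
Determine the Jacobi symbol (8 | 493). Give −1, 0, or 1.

Pull out 2^3: since 493 ≡ 5 (mod 8), (2/493) = -1, so (2/493)^3 = -1.
Reached (1/493) = 1. Collecting the sign flips along the way, the symbol is -1.

-1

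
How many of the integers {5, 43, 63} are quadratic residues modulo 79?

1

(5/79) = +1 → QR.
(43/79) = -1 → non-residue.
(63/79) = -1 → non-residue.
Total quadratic residues among the 3: 1.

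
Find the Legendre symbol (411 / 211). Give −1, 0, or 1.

First reduce: 411 ≡ 200 (mod 211).
Pull out 2^3: since 211 ≡ 3 (mod 8), (2/211) = -1, so (2/211)^3 = -1.
Reciprocity: 25 ≡ 1 and 211 ≡ 3 (mod 4), so (25/211) = +(211/25).
Reduce top mod 25: now compute (11/25).
Reciprocity: 11 ≡ 3 and 25 ≡ 1 (mod 4), so (11/25) = +(25/11).
Reduce top mod 11: now compute (3/11).
Reciprocity: 3 ≡ 3 and 11 ≡ 3 (mod 4), so (3/11) = −(11/3).
Reduce top mod 3: now compute (2/3).
Pull out 2: since 3 ≡ 3 (mod 8), (2/3) = -1.
Reached (1/3) = 1. Collecting the sign flips along the way, the symbol is -1.

-1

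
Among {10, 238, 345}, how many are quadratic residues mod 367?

(10/367) = -1 → non-residue.
(238/367) = -1 → non-residue.
(345/367) = +1 → QR.
Total quadratic residues among the 3: 1.

1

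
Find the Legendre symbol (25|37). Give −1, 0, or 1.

Reciprocity: 25 ≡ 1 and 37 ≡ 1 (mod 4), so (25/37) = +(37/25).
Reduce top mod 25: now compute (12/25).
Pull out 2^2: since 25 ≡ 1 (mod 8), (2/25) = +1, so (2/25)^2 = +1.
Reciprocity: 3 ≡ 3 and 25 ≡ 1 (mod 4), so (3/25) = +(25/3).
Reduce top mod 3: now compute (1/3).
Reached (1/3) = 1. Collecting the sign flips along the way, the symbol is +1.

1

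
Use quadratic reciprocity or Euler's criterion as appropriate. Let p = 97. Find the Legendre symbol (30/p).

-1

Pull out 2: since 97 ≡ 1 (mod 8), (2/97) = +1.
Reciprocity: 15 ≡ 3 and 97 ≡ 1 (mod 4), so (15/97) = +(97/15).
Reduce top mod 15: now compute (7/15).
Reciprocity: 7 ≡ 3 and 15 ≡ 3 (mod 4), so (7/15) = −(15/7).
Reduce top mod 7: now compute (1/7).
Reached (1/7) = 1. Collecting the sign flips along the way, the symbol is -1.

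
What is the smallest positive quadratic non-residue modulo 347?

(2/347) = −1, so 2 is the smallest positive non-residue mod 347.

2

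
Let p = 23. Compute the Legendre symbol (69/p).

0

First reduce: 69 ≡ 0 (mod 23).
Top reduces to 0: gcd > 1, so the symbol is 0.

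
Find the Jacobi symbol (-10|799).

-1

First reduce: -10 ≡ 789 (mod 799).
Reciprocity: 789 ≡ 1 and 799 ≡ 3 (mod 4), so (789/799) = +(799/789).
Reduce top mod 789: now compute (10/789).
Pull out 2: since 789 ≡ 5 (mod 8), (2/789) = -1.
Reciprocity: 5 ≡ 1 and 789 ≡ 1 (mod 4), so (5/789) = +(789/5).
Reduce top mod 5: now compute (4/5).
Pull out 2^2: since 5 ≡ 5 (mod 8), (2/5) = -1, so (2/5)^2 = +1.
Reached (1/5) = 1. Collecting the sign flips along the way, the symbol is -1.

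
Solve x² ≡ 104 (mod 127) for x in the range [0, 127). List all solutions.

Since 127 ≡ 3 (mod 4), a square root of 104 is 104^((127+1)/4) = 104^32 mod 127.
Repeated squaring: 104^2≡21, 104^4≡60, 104^8≡44, 104^16≡31, 104^32≡72 (mod 127).
104^32 = 104^(32) ≡ 72 (mod 127).
Check: 72² = 5184 ≡ 104 (mod 127). The two roots are 55 and 72.

55, 72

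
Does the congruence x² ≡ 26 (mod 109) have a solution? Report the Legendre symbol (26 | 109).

Euler's criterion: (26/109) ≡ 26^54 (mod 109).
26^2 ≡ 22 (mod 109)
26^4 ≡ 48 (mod 109)
26^8 ≡ 15 (mod 109)
26^16 ≡ 7 (mod 109)
26^32 ≡ 49 (mod 109)
26^54 = 26^(32+16+4+2) ≡ 1 (mod 109).
Result is 1, so (26/109) = 1.

1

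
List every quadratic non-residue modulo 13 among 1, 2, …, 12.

Square k = 1,…,6 (k and 13−k give the same square):
1²=1, 2²=4, 3²=9, 4²≡3, 5²≡12, 6²≡10 (mod 13).
The residues are {1, 3, 4, 9, 10, 12}; the non-residues are the remaining 6 nonzero classes.

2,5,6,7,8,11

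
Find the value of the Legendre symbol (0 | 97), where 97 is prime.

0

Top reduces to 0: gcd > 1, so the symbol is 0.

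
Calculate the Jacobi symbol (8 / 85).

Pull out 2^3: since 85 ≡ 5 (mod 8), (2/85) = -1, so (2/85)^3 = -1.
Reached (1/85) = 1. Collecting the sign flips along the way, the symbol is -1.

-1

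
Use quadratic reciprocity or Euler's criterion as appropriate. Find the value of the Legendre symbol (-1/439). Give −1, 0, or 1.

-1

Euler's criterion: (-1/439) ≡ 438^219 (mod 439).
438^2 ≡ 1 (mod 439)
438^4 ≡ 1 (mod 439)
438^8 ≡ 1 (mod 439)
438^16 ≡ 1 (mod 439)
438^32 ≡ 1 (mod 439)
438^64 ≡ 1 (mod 439)
438^128 ≡ 1 (mod 439)
438^219 = 438^(128+64+16+8+2+1) ≡ 438 (mod 439).
Result is 438 ≡ −1, so (-1/439) = −1.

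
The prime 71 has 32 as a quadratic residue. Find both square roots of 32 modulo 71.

23, 48

Since 71 ≡ 3 (mod 4), a square root of 32 is 32^((71+1)/4) = 32^18 mod 71.
Repeated squaring: 32^2≡30, 32^4≡48, 32^8≡32, 32^16≡30 (mod 71).
32^18 = 32^(16+2) ≡ 48 (mod 71).
Check: 48² = 2304 ≡ 32 (mod 71). The two roots are 23 and 48.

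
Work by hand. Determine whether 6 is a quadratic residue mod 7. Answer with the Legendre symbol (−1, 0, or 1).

-1

Pull out 2: since 7 ≡ 7 (mod 8), (2/7) = +1.
Reciprocity: 3 ≡ 3 and 7 ≡ 3 (mod 4), so (3/7) = −(7/3).
Reduce top mod 3: now compute (1/3).
Reached (1/3) = 1. Collecting the sign flips along the way, the symbol is -1.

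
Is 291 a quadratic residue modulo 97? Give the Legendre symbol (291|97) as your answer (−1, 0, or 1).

First reduce: 291 ≡ 0 (mod 97).
Top reduces to 0: gcd > 1, so the symbol is 0.

0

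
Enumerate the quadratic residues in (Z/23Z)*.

Square k = 1,…,11 (k and 23−k give the same square):
1²=1, 2²=4, 3²=9, 4²=16, 5²≡2, 6²≡13, 7²≡3, 8²≡18, 9²≡12, 10²≡8, 11²≡6 (mod 23).
So the quadratic residues mod 23 are {1, 2, 3, 4, 6, 8, 9, 12, 13, 16, 18}.

1, 2, 3, 4, 6, 8, 9, 12, 13, 16, 18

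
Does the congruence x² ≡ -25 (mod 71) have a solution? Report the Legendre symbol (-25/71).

Euler's criterion: (-25/71) ≡ 46^35 (mod 71).
46^2 ≡ 57 (mod 71)
46^4 ≡ 54 (mod 71)
46^8 ≡ 5 (mod 71)
46^16 ≡ 25 (mod 71)
46^32 ≡ 57 (mod 71)
46^35 = 46^(32+2+1) ≡ 70 (mod 71).
Result is 70 ≡ −1, so (-25/71) = −1.

-1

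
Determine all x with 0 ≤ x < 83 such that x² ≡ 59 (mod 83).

Since 83 ≡ 3 (mod 4), a square root of 59 is 59^((83+1)/4) = 59^21 mod 83.
Repeated squaring: 59^2≡78, 59^4≡25, 59^8≡44, 59^16≡27 (mod 83).
59^21 = 59^(16+4+1) ≡ 68 (mod 83).
Check: 68² = 4624 ≡ 59 (mod 83). The two roots are 15 and 68.

15, 68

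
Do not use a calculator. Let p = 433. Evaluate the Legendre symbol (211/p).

Reciprocity: 211 ≡ 3 and 433 ≡ 1 (mod 4), so (211/433) = +(433/211).
Reduce top mod 211: now compute (11/211).
Reciprocity: 11 ≡ 3 and 211 ≡ 3 (mod 4), so (11/211) = −(211/11).
Reduce top mod 11: now compute (2/11).
Pull out 2: since 11 ≡ 3 (mod 8), (2/11) = -1.
Reached (1/11) = 1. Collecting the sign flips along the way, the symbol is +1.

1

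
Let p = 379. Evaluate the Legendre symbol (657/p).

First reduce: 657 ≡ 278 (mod 379).
Pull out 2: since 379 ≡ 3 (mod 8), (2/379) = -1.
Reciprocity: 139 ≡ 3 and 379 ≡ 3 (mod 4), so (139/379) = −(379/139).
Reduce top mod 139: now compute (101/139).
Reciprocity: 101 ≡ 1 and 139 ≡ 3 (mod 4), so (101/139) = +(139/101).
Reduce top mod 101: now compute (38/101).
Pull out 2: since 101 ≡ 5 (mod 8), (2/101) = -1.
Reciprocity: 19 ≡ 3 and 101 ≡ 1 (mod 4), so (19/101) = +(101/19).
Reduce top mod 19: now compute (6/19).
Pull out 2: since 19 ≡ 3 (mod 8), (2/19) = -1.
Reciprocity: 3 ≡ 3 and 19 ≡ 3 (mod 4), so (3/19) = −(19/3).
Reduce top mod 3: now compute (1/3).
Reached (1/3) = 1. Collecting the sign flips along the way, the symbol is -1.

-1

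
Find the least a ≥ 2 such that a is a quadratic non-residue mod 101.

(2/101) = −1, so 2 is the smallest positive non-residue mod 101.

2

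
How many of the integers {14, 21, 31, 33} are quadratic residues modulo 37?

2

(14/37) = -1 → non-residue.
(21/37) = +1 → QR.
(31/37) = -1 → non-residue.
(33/37) = +1 → QR.
Total quadratic residues among the 4: 2.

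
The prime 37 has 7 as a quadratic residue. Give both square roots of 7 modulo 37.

9, 28

37 ≡ 1 (mod 4), so we find a root by search.
Trying successive values, 9² = 81 ≡ 7 (mod 37). The other root is 37 − 9 = 28.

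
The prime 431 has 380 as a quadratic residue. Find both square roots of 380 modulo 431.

199, 232

Since 431 ≡ 3 (mod 4), a square root of 380 is 380^((431+1)/4) = 380^108 mod 431.
Repeated squaring: 380^2≡15, 380^4≡225, 380^8≡198, 380^16≡414, 380^32≡289, 380^64≡338 (mod 431).
380^108 = 380^(64+32+8+4) ≡ 232 (mod 431).
Check: 232² = 53824 ≡ 380 (mod 431). The two roots are 199 and 232.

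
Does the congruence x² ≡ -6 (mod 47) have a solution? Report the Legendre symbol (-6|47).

-1

Euler's criterion: (-6/47) ≡ 41^23 (mod 47).
41^2 ≡ 36 (mod 47)
41^4 ≡ 27 (mod 47)
41^8 ≡ 24 (mod 47)
41^16 ≡ 12 (mod 47)
41^23 = 41^(16+4+2+1) ≡ 46 (mod 47).
Result is 46 ≡ −1, so (-6/47) = −1.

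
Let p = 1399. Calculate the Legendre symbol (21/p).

Reciprocity: 21 ≡ 1 and 1399 ≡ 3 (mod 4), so (21/1399) = +(1399/21).
Reduce top mod 21: now compute (13/21).
Reciprocity: 13 ≡ 1 and 21 ≡ 1 (mod 4), so (13/21) = +(21/13).
Reduce top mod 13: now compute (8/13).
Pull out 2^3: since 13 ≡ 5 (mod 8), (2/13) = -1, so (2/13)^3 = -1.
Reached (1/13) = 1. Collecting the sign flips along the way, the symbol is -1.

-1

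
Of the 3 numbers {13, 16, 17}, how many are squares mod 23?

(13/23) = +1 → QR.
(16/23) = +1 → QR.
(17/23) = -1 → non-residue.
Total quadratic residues among the 3: 2.

2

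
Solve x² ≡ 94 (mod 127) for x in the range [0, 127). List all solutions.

27, 100

Since 127 ≡ 3 (mod 4), a square root of 94 is 94^((127+1)/4) = 94^32 mod 127.
Repeated squaring: 94^2≡73, 94^4≡122, 94^8≡25, 94^16≡117, 94^32≡100 (mod 127).
94^32 = 94^(32) ≡ 100 (mod 127).
Check: 100² = 10000 ≡ 94 (mod 127). The two roots are 27 and 100.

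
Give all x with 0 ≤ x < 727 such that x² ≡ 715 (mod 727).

328, 399

Since 727 ≡ 3 (mod 4), a square root of 715 is 715^((727+1)/4) = 715^182 mod 727.
Repeated squaring: 715^2≡144, 715^4≡380, 715^8≡454, 715^16≡375, 715^32≡314, 715^64≡451, 715^128≡568 (mod 727).
715^182 = 715^(128+32+16+4+2) ≡ 399 (mod 727).
Check: 399² = 159201 ≡ 715 (mod 727). The two roots are 328 and 399.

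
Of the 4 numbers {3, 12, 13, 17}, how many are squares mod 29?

1

(3/29) = -1 → non-residue.
(12/29) = -1 → non-residue.
(13/29) = +1 → QR.
(17/29) = -1 → non-residue.
Total quadratic residues among the 4: 1.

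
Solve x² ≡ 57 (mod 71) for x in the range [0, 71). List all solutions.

25, 46

Since 71 ≡ 3 (mod 4), a square root of 57 is 57^((71+1)/4) = 57^18 mod 71.
Repeated squaring: 57^2≡54, 57^4≡5, 57^8≡25, 57^16≡57 (mod 71).
57^18 = 57^(16+2) ≡ 25 (mod 71).
Check: 25² = 625 ≡ 57 (mod 71). The two roots are 25 and 46.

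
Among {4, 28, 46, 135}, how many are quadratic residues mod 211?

2

(4/211) = +1 → QR.
(28/211) = -1 → non-residue.
(46/211) = +1 → QR.
(135/211) = -1 → non-residue.
Total quadratic residues among the 4: 2.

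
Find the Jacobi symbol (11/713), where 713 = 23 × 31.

1

Reciprocity: 11 ≡ 3 and 713 ≡ 1 (mod 4), so (11/713) = +(713/11).
Reduce top mod 11: now compute (9/11).
Reciprocity: 9 ≡ 1 and 11 ≡ 3 (mod 4), so (9/11) = +(11/9).
Reduce top mod 9: now compute (2/9).
Pull out 2: since 9 ≡ 1 (mod 8), (2/9) = +1.
Reached (1/9) = 1. Collecting the sign flips along the way, the symbol is +1.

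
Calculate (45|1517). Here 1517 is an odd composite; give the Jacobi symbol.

Reciprocity: 45 ≡ 1 and 1517 ≡ 1 (mod 4), so (45/1517) = +(1517/45).
Reduce top mod 45: now compute (32/45).
Pull out 2^5: since 45 ≡ 5 (mod 8), (2/45) = -1, so (2/45)^5 = -1.
Reached (1/45) = 1. Collecting the sign flips along the way, the symbol is -1.

-1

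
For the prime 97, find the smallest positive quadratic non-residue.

5

(2/97) = +1, so 2 is a residue.
(3/97) = +1, so 3 is a residue.
(4/97) = +1, so 4 is a residue.
(5/97) = −1, so 5 is the smallest positive non-residue mod 97.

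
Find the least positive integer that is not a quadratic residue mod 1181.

(2/1181) = −1, so 2 is the smallest positive non-residue mod 1181.

2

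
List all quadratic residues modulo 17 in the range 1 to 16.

Square k = 1,…,8 (k and 17−k give the same square):
1²=1, 2²=4, 3²=9, 4²=16, 5²≡8, 6²≡2, 7²≡15, 8²≡13 (mod 17).
So the quadratic residues mod 17 are {1, 2, 4, 8, 9, 13, 15, 16}.

1 2 4 8 9 13 15 16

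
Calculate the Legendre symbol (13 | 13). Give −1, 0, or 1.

First reduce: 13 ≡ 0 (mod 13).
Top reduces to 0: gcd > 1, so the symbol is 0.

0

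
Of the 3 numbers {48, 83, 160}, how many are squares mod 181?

1

(48/181) = +1 → QR.
(83/181) = -1 → non-residue.
(160/181) = -1 → non-residue.
Total quadratic residues among the 3: 1.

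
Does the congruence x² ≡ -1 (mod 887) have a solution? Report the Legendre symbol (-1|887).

-1

First reduce: -1 ≡ 886 (mod 887).
Pull out 2: since 887 ≡ 7 (mod 8), (2/887) = +1.
Reciprocity: 443 ≡ 3 and 887 ≡ 3 (mod 4), so (443/887) = −(887/443).
Reduce top mod 443: now compute (1/443).
Reached (1/443) = 1. Collecting the sign flips along the way, the symbol is -1.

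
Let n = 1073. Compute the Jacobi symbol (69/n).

1

Reciprocity: 69 ≡ 1 and 1073 ≡ 1 (mod 4), so (69/1073) = +(1073/69).
Reduce top mod 69: now compute (38/69).
Pull out 2: since 69 ≡ 5 (mod 8), (2/69) = -1.
Reciprocity: 19 ≡ 3 and 69 ≡ 1 (mod 4), so (19/69) = +(69/19).
Reduce top mod 19: now compute (12/19).
Pull out 2^2: since 19 ≡ 3 (mod 8), (2/19) = -1, so (2/19)^2 = +1.
Reciprocity: 3 ≡ 3 and 19 ≡ 3 (mod 4), so (3/19) = −(19/3).
Reduce top mod 3: now compute (1/3).
Reached (1/3) = 1. Collecting the sign flips along the way, the symbol is +1.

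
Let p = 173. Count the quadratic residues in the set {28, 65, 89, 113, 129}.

2

(28/173) = -1 → non-residue.
(65/173) = -1 → non-residue.
(89/173) = +1 → QR.
(113/173) = +1 → QR.
(129/173) = -1 → non-residue.
Total quadratic residues among the 5: 2.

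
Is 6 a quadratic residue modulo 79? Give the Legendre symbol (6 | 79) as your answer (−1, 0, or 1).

-1

Pull out 2: since 79 ≡ 7 (mod 8), (2/79) = +1.
Reciprocity: 3 ≡ 3 and 79 ≡ 3 (mod 4), so (3/79) = −(79/3).
Reduce top mod 3: now compute (1/3).
Reached (1/3) = 1. Collecting the sign flips along the way, the symbol is -1.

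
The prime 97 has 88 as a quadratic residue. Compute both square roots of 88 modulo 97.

31, 66

97 ≡ 1 (mod 4), so we find a root by search.
Trying successive values, 31² = 961 ≡ 88 (mod 97). The other root is 97 − 31 = 66.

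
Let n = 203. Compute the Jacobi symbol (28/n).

0

Pull out 2^2: since 203 ≡ 3 (mod 8), (2/203) = -1, so (2/203)^2 = +1.
Reciprocity: 7 ≡ 3 and 203 ≡ 3 (mod 4), so (7/203) = −(203/7).
Reduce top mod 7: now compute (0/7).
Top reduces to 0: gcd > 1, so the symbol is 0.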